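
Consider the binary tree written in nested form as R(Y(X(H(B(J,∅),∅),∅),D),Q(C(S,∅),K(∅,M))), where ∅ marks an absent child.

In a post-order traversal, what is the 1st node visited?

J

Post-order visits the left subtree, then the right subtree, then the node.
At R: go left to Y.
  At Y: go left to X.
    At X: go left to H.
      At H: go left to B.
        At B: go left to J.
          J is a leaf — visit J.
        At B: no right child.
        Visit B.
      At H: no right child.
      Visit H.
    At X: no right child.
    Visit X.
  At Y: go right to D.
    D is a leaf — visit D.
  Visit Y.
At R: go right to Q.
  At Q: go left to C.
    At C: go left to S.
      S is a leaf — visit S.
    At C: no right child.
    Visit C.
  At Q: go right to K.
    At K: no left child.
    At K: go right to M.
      M is a leaf — visit M.
    Visit K.
  Visit Q.
Visit R.
Full post-order sequence: J, B, H, X, D, Y, S, C, M, K, Q, R.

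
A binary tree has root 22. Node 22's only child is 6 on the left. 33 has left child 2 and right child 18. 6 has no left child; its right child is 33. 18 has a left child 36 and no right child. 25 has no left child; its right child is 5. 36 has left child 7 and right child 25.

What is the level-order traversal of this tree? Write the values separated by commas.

Level-order visits nodes level by level from the root, left to right within each level.
Level 0: 22
Level 1: 6
Level 2: 33
Level 3: 2, 18
Level 4: 36
Level 5: 7, 25
Level 6: 5

22, 6, 33, 2, 18, 36, 7, 25, 5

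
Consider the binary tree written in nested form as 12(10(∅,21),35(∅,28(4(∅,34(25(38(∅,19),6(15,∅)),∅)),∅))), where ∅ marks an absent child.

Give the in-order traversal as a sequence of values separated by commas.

10, 21, 12, 35, 4, 38, 19, 25, 15, 6, 34, 28

In-order visits the left subtree, then the node, then the right subtree.
At 12: go left to 10.
  At 10: no left child.
  Visit 10.
  At 10: go right to 21.
    21 is a leaf — visit 21.
Visit 12.
At 12: go right to 35.
  At 35: no left child.
  Visit 35.
  At 35: go right to 28.
    At 28: go left to 4.
      At 4: no left child.
      Visit 4.
      At 4: go right to 34.
        At 34: go left to 25.
          At 25: go left to 38.
            At 38: no left child.
            Visit 38.
            At 38: go right to 19.
              19 is a leaf — visit 19.
          Visit 25.
          At 25: go right to 6.
            At 6: go left to 15.
              15 is a leaf — visit 15.
            Visit 6.
            At 6: no right child.
        Visit 34.
        At 34: no right child.
    Visit 28.
    At 28: no right child.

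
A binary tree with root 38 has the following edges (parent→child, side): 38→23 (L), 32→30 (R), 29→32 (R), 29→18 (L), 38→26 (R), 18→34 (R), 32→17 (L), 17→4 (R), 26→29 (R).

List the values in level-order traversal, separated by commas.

Level-order visits nodes level by level from the root, left to right within each level.
Level 0: 38
Level 1: 23, 26
Level 2: 29
Level 3: 18, 32
Level 4: 34, 17, 30
Level 5: 4

38, 23, 26, 29, 18, 32, 34, 17, 30, 4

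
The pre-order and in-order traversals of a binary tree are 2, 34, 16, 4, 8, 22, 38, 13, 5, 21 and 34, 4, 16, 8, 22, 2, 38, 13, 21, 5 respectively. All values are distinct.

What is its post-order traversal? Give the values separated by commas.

The first element of pre-order is the root; it splits in-order into left and right subtrees.
Root 2: left subtree has 5 nodes {34, 4, 16, 8, 22}, right has 4 {38, 13, 21, 5}.
  Root 34: left subtree has 0 nodes { }, right has 4 {4, 16, 8, 22}.
    Root 16: left subtree has 1 node {4}, right has 2 {8, 22}.
      Root 8: left subtree has 0 nodes { }, right has 1 {22}.
  Root 38: left subtree has 0 nodes { }, right has 3 {13, 21, 5}.
    Root 13: left subtree has 0 nodes { }, right has 2 {21, 5}.
      Root 5: left subtree has 1 node {21}, right has 0 { }.

4, 22, 8, 16, 34, 21, 5, 13, 38, 2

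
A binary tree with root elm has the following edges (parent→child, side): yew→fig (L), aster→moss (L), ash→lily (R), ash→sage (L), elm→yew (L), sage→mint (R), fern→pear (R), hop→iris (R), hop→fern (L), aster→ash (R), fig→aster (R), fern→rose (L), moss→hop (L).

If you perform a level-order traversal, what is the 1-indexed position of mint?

12

Level-order visits nodes level by level from the root, left to right within each level.
Level 0: elm
Level 1: yew
Level 2: fig
Level 3: aster
Level 4: moss, ash
Level 5: hop, sage, lily
Level 6: fern, iris, mint
Level 7: rose, pear
Full level-order sequence: elm, yew, fig, aster, moss, ash, hop, sage, lily, fern, iris, mint, rose, pear.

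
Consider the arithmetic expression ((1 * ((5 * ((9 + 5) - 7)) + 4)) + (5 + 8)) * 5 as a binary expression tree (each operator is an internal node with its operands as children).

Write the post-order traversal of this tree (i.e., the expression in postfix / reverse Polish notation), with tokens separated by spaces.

Post-order on an expression tree gives postfix notation: for each operator, emit left operand, right operand, then the operator.

1 5 9 5 + 7 - * 4 + * 5 8 + + 5 *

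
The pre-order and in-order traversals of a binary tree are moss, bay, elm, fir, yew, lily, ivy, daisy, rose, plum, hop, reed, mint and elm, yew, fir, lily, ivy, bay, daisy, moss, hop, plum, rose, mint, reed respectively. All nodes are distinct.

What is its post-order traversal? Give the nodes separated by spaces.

yew ivy lily fir elm daisy bay hop plum mint reed rose moss

The first element of pre-order is the root; it splits in-order into left and right subtrees.
Root moss: left subtree has 7 nodes {elm, yew, fir, lily, ivy, bay, daisy}, right has 5 {hop, plum, rose, mint, reed}.
  Root bay: left subtree has 5 nodes {elm, yew, fir, lily, ivy}, right has 1 {daisy}.
    Root elm: left subtree has 0 nodes { }, right has 4 {yew, fir, lily, ivy}.
      Root fir: left subtree has 1 node {yew}, right has 2 {lily, ivy}.
        Root lily: left subtree has 0 nodes { }, right has 1 {ivy}.
  Root rose: left subtree has 2 nodes {hop, plum}, right has 2 {mint, reed}.
    Root plum: left subtree has 1 node {hop}, right has 0 { }.
    Root reed: left subtree has 1 node {mint}, right has 0 { }.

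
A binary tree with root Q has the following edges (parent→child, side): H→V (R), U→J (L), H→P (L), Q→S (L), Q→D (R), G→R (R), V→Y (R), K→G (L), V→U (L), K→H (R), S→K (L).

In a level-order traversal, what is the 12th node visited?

Level-order visits nodes level by level from the root, left to right within each level.
Level 0: Q
Level 1: S, D
Level 2: K
Level 3: G, H
Level 4: R, P, V
Level 5: U, Y
Level 6: J
Full level-order sequence: Q, S, D, K, G, H, R, P, V, U, Y, J.

J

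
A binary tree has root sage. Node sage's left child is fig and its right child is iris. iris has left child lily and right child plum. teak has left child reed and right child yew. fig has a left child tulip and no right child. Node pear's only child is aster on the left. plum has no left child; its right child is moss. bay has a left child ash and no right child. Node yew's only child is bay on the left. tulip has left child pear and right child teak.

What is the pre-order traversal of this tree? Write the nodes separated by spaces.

Pre-order visits the node, then its left subtree, then its right subtree.
Visit sage.
At sage: go left to fig.
  Visit fig.
  At fig: go left to tulip.
    Visit tulip.
    At tulip: go left to pear.
      Visit pear.
      At pear: go left to aster.
        aster is a leaf — visit aster.
      At pear: no right child.
    At tulip: go right to teak.
      Visit teak.
      At teak: go left to reed.
        reed is a leaf — visit reed.
      At teak: go right to yew.
        Visit yew.
        At yew: go left to bay.
          Visit bay.
          At bay: go left to ash.
            ash is a leaf — visit ash.
          At bay: no right child.
        At yew: no right child.
  At fig: no right child.
At sage: go right to iris.
  Visit iris.
  At iris: go left to lily.
    lily is a leaf — visit lily.
  At iris: go right to plum.
    Visit plum.
    At plum: no left child.
    At plum: go right to moss.
      moss is a leaf — visit moss.

sage fig tulip pear aster teak reed yew bay ash iris lily plum moss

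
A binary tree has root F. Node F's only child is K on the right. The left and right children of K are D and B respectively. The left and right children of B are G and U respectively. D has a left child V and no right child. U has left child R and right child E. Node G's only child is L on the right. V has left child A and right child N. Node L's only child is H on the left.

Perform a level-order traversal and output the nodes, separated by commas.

F, K, D, B, V, G, U, A, N, L, R, E, H

Level-order visits nodes level by level from the root, left to right within each level.
Level 0: F
Level 1: K
Level 2: D, B
Level 3: V, G, U
Level 4: A, N, L, R, E
Level 5: H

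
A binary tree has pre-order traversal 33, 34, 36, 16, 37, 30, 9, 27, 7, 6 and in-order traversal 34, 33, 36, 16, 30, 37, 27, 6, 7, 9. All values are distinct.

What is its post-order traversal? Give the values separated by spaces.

The first element of pre-order is the root; it splits in-order into left and right subtrees.
Root 33: left subtree has 1 node {34}, right has 8 {36, 16, 30, 37, 27, 6, 7, 9}.
  Root 36: left subtree has 0 nodes { }, right has 7 {16, 30, 37, 27, 6, 7, 9}.
    Root 16: left subtree has 0 nodes { }, right has 6 {30, 37, 27, 6, 7, 9}.
      Root 37: left subtree has 1 node {30}, right has 4 {27, 6, 7, 9}.
        Root 9: left subtree has 3 nodes {27, 6, 7}, right has 0 { }.
          Root 27: left subtree has 0 nodes { }, right has 2 {6, 7}.
            Root 7: left subtree has 1 node {6}, right has 0 { }.

34 30 6 7 27 9 37 16 36 33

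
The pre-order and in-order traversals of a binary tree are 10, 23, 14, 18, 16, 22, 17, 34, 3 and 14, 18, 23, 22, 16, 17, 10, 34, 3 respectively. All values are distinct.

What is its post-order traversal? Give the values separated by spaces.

The first element of pre-order is the root; it splits in-order into left and right subtrees.
Root 10: left subtree has 6 nodes {14, 18, 23, 22, 16, 17}, right has 2 {34, 3}.
  Root 23: left subtree has 2 nodes {14, 18}, right has 3 {22, 16, 17}.
    Root 14: left subtree has 0 nodes { }, right has 1 {18}.
    Root 16: left subtree has 1 node {22}, right has 1 {17}.
  Root 34: left subtree has 0 nodes { }, right has 1 {3}.

18 14 22 17 16 23 3 34 10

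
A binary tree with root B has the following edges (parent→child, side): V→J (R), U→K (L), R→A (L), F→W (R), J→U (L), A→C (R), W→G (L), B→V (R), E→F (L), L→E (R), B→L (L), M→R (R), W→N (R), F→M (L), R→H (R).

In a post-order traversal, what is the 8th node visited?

Post-order visits the left subtree, then the right subtree, then the node.
At B: go left to L.
  At L: no left child.
  At L: go right to E.
    At E: go left to F.
      At F: go left to M.
        At M: no left child.
        At M: go right to R.
          At R: go left to A.
            At A: no left child.
            At A: go right to C.
              C is a leaf — visit C.
            Visit A.
          At R: go right to H.
            H is a leaf — visit H.
          Visit R.
        Visit M.
      At F: go right to W.
        At W: go left to G.
          G is a leaf — visit G.
        At W: go right to N.
          N is a leaf — visit N.
        Visit W.
      Visit F.
    At E: no right child.
    Visit E.
  Visit L.
At B: go right to V.
  At V: no left child.
  At V: go right to J.
    At J: go left to U.
      At U: go left to K.
        K is a leaf — visit K.
      At U: no right child.
      Visit U.
    At J: no right child.
    Visit J.
  Visit V.
Visit B.
Full post-order sequence: C, A, H, R, M, G, N, W, F, E, L, K, U, J, V, B.

W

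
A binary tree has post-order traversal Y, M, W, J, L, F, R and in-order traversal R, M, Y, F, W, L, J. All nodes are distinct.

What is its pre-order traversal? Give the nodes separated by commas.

The last element of post-order is the root; it splits in-order into left and right subtrees.
Root R: left subtree has 0 nodes { }, right has 6 {M, Y, F, W, L, J}.
  Root F: left subtree has 2 nodes {M, Y}, right has 3 {W, L, J}.
    Root M: left subtree has 0 nodes { }, right has 1 {Y}.
    Root L: left subtree has 1 node {W}, right has 1 {J}.

R, F, M, Y, L, W, J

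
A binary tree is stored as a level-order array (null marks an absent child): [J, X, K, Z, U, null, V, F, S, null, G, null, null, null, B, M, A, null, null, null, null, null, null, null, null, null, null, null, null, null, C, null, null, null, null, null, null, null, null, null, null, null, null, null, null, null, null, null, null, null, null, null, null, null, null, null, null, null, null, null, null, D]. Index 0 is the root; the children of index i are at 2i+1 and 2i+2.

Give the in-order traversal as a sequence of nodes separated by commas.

M, F, A, Z, S, X, U, G, J, K, V, B, D, C

In-order visits the left subtree, then the node, then the right subtree.
At J: go left to X.
  At X: go left to Z.
    At Z: go left to F.
      At F: go left to M.
        M is a leaf — visit M.
      Visit F.
      At F: go right to A.
        A is a leaf — visit A.
    Visit Z.
    At Z: go right to S.
      S is a leaf — visit S.
  Visit X.
  At X: go right to U.
    At U: no left child.
    Visit U.
    At U: go right to G.
      G is a leaf — visit G.
Visit J.
At J: go right to K.
  At K: no left child.
  Visit K.
  At K: go right to V.
    At V: no left child.
    Visit V.
    At V: go right to B.
      At B: no left child.
      Visit B.
      At B: go right to C.
        At C: go left to D.
          D is a leaf — visit D.
        Visit C.
        At C: no right child.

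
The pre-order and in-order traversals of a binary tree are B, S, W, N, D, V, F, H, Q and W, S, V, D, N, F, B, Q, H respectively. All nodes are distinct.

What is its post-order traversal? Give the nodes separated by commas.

The first element of pre-order is the root; it splits in-order into left and right subtrees.
Root B: left subtree has 6 nodes {W, S, V, D, N, F}, right has 2 {Q, H}.
  Root S: left subtree has 1 node {W}, right has 4 {V, D, N, F}.
    Root N: left subtree has 2 nodes {V, D}, right has 1 {F}.
      Root D: left subtree has 1 node {V}, right has 0 { }.
  Root H: left subtree has 1 node {Q}, right has 0 { }.

W, V, D, F, N, S, Q, H, B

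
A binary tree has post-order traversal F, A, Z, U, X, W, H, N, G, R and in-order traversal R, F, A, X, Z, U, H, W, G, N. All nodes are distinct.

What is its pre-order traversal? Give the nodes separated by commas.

R, G, H, X, A, F, U, Z, W, N

The last element of post-order is the root; it splits in-order into left and right subtrees.
Root R: left subtree has 0 nodes { }, right has 9 {F, A, X, Z, U, H, W, G, N}.
  Root G: left subtree has 7 nodes {F, A, X, Z, U, H, W}, right has 1 {N}.
    Root H: left subtree has 5 nodes {F, A, X, Z, U}, right has 1 {W}.
      Root X: left subtree has 2 nodes {F, A}, right has 2 {Z, U}.
        Root A: left subtree has 1 node {F}, right has 0 { }.
        Root U: left subtree has 1 node {Z}, right has 0 { }.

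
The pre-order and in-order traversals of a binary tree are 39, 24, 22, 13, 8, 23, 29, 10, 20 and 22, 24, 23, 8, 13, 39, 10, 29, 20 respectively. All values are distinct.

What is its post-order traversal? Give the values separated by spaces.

22 23 8 13 24 10 20 29 39

The first element of pre-order is the root; it splits in-order into left and right subtrees.
Root 39: left subtree has 5 nodes {22, 24, 23, 8, 13}, right has 3 {10, 29, 20}.
  Root 24: left subtree has 1 node {22}, right has 3 {23, 8, 13}.
    Root 13: left subtree has 2 nodes {23, 8}, right has 0 { }.
      Root 8: left subtree has 1 node {23}, right has 0 { }.
  Root 29: left subtree has 1 node {10}, right has 1 {20}.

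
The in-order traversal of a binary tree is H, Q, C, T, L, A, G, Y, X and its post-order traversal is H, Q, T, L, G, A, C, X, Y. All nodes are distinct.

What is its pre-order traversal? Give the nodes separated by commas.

Y, C, Q, H, A, L, T, G, X

The last element of post-order is the root; it splits in-order into left and right subtrees.
Root Y: left subtree has 7 nodes {H, Q, C, T, L, A, G}, right has 1 {X}.
  Root C: left subtree has 2 nodes {H, Q}, right has 4 {T, L, A, G}.
    Root Q: left subtree has 1 node {H}, right has 0 { }.
    Root A: left subtree has 2 nodes {T, L}, right has 1 {G}.
      Root L: left subtree has 1 node {T}, right has 0 { }.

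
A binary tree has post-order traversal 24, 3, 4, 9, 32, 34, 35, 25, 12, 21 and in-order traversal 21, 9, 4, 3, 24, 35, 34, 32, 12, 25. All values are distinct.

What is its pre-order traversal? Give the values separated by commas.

21, 12, 35, 9, 4, 3, 24, 34, 32, 25

The last element of post-order is the root; it splits in-order into left and right subtrees.
Root 21: left subtree has 0 nodes { }, right has 9 {9, 4, 3, 24, 35, 34, 32, 12, 25}.
  Root 12: left subtree has 7 nodes {9, 4, 3, 24, 35, 34, 32}, right has 1 {25}.
    Root 35: left subtree has 4 nodes {9, 4, 3, 24}, right has 2 {34, 32}.
      Root 9: left subtree has 0 nodes { }, right has 3 {4, 3, 24}.
        Root 4: left subtree has 0 nodes { }, right has 2 {3, 24}.
          Root 3: left subtree has 0 nodes { }, right has 1 {24}.
      Root 34: left subtree has 0 nodes { }, right has 1 {32}.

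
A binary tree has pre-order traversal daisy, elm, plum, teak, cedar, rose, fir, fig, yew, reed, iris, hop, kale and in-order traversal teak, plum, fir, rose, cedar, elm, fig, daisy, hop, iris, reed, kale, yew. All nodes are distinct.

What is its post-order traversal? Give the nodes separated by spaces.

The first element of pre-order is the root; it splits in-order into left and right subtrees.
Root daisy: left subtree has 7 nodes {teak, plum, fir, rose, cedar, elm, fig}, right has 5 {hop, iris, reed, kale, yew}.
  Root elm: left subtree has 5 nodes {teak, plum, fir, rose, cedar}, right has 1 {fig}.
    Root plum: left subtree has 1 node {teak}, right has 3 {fir, rose, cedar}.
      Root cedar: left subtree has 2 nodes {fir, rose}, right has 0 { }.
        Root rose: left subtree has 1 node {fir}, right has 0 { }.
  Root yew: left subtree has 4 nodes {hop, iris, reed, kale}, right has 0 { }.
    Root reed: left subtree has 2 nodes {hop, iris}, right has 1 {kale}.
      Root iris: left subtree has 1 node {hop}, right has 0 { }.

teak fir rose cedar plum fig elm hop iris kale reed yew daisy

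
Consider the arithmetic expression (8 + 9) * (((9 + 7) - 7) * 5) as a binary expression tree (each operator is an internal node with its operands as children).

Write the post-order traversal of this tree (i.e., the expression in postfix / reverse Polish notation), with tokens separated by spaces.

Post-order on an expression tree gives postfix notation: for each operator, emit left operand, right operand, then the operator.

8 9 + 9 7 + 7 - 5 * *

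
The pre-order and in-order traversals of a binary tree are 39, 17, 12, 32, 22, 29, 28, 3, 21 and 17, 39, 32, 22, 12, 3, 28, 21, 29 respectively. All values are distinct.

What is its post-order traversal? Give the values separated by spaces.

17 22 32 3 21 28 29 12 39

The first element of pre-order is the root; it splits in-order into left and right subtrees.
Root 39: left subtree has 1 node {17}, right has 7 {32, 22, 12, 3, 28, 21, 29}.
  Root 12: left subtree has 2 nodes {32, 22}, right has 4 {3, 28, 21, 29}.
    Root 32: left subtree has 0 nodes { }, right has 1 {22}.
    Root 29: left subtree has 3 nodes {3, 28, 21}, right has 0 { }.
      Root 28: left subtree has 1 node {3}, right has 1 {21}.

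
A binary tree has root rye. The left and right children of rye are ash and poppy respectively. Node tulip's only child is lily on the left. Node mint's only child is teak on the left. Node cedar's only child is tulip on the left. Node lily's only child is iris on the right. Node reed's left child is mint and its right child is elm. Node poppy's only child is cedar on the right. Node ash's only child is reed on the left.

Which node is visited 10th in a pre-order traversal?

Pre-order visits the node, then its left subtree, then its right subtree.
Visit rye.
At rye: go left to ash.
  Visit ash.
  At ash: go left to reed.
    Visit reed.
    At reed: go left to mint.
      Visit mint.
      At mint: go left to teak.
        teak is a leaf — visit teak.
      At mint: no right child.
    At reed: go right to elm.
      elm is a leaf — visit elm.
  At ash: no right child.
At rye: go right to poppy.
  Visit poppy.
  At poppy: no left child.
  At poppy: go right to cedar.
    Visit cedar.
    At cedar: go left to tulip.
      Visit tulip.
      At tulip: go left to lily.
        Visit lily.
        At lily: no left child.
        At lily: go right to iris.
          iris is a leaf — visit iris.
      At tulip: no right child.
    At cedar: no right child.
Full pre-order sequence: rye, ash, reed, mint, teak, elm, poppy, cedar, tulip, lily, iris.

lily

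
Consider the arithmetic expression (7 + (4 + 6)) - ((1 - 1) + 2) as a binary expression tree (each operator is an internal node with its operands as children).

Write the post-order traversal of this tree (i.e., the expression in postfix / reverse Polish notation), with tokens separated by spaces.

Post-order on an expression tree gives postfix notation: for each operator, emit left operand, right operand, then the operator.

7 4 6 + + 1 1 - 2 + -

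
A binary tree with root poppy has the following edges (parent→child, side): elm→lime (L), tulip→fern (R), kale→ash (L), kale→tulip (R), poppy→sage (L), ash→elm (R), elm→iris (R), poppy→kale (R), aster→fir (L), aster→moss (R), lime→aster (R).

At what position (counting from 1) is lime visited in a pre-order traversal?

Pre-order visits the node, then its left subtree, then its right subtree.
Visit poppy.
At poppy: go left to sage.
  sage is a leaf — visit sage.
At poppy: go right to kale.
  Visit kale.
  At kale: go left to ash.
    Visit ash.
    At ash: no left child.
    At ash: go right to elm.
      Visit elm.
      At elm: go left to lime.
        Visit lime.
        At lime: no left child.
        At lime: go right to aster.
          Visit aster.
          At aster: go left to fir.
            fir is a leaf — visit fir.
          At aster: go right to moss.
            moss is a leaf — visit moss.
      At elm: go right to iris.
        iris is a leaf — visit iris.
  At kale: go right to tulip.
    Visit tulip.
    At tulip: no left child.
    At tulip: go right to fern.
      fern is a leaf — visit fern.
Full pre-order sequence: poppy, sage, kale, ash, elm, lime, aster, fir, moss, iris, tulip, fern.

6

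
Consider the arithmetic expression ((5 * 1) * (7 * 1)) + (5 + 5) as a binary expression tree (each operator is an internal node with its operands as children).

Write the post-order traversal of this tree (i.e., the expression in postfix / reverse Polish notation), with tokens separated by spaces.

Post-order on an expression tree gives postfix notation: for each operator, emit left operand, right operand, then the operator.

5 1 * 7 1 * * 5 5 + +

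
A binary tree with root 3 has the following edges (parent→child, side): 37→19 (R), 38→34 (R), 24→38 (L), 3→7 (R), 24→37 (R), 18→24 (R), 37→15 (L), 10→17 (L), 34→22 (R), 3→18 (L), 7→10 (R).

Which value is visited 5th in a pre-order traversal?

34

Pre-order visits the node, then its left subtree, then its right subtree.
Visit 3.
At 3: go left to 18.
  Visit 18.
  At 18: no left child.
  At 18: go right to 24.
    Visit 24.
    At 24: go left to 38.
      Visit 38.
      At 38: no left child.
      At 38: go right to 34.
        Visit 34.
        At 34: no left child.
        At 34: go right to 22.
          22 is a leaf — visit 22.
    At 24: go right to 37.
      Visit 37.
      At 37: go left to 15.
        15 is a leaf — visit 15.
      At 37: go right to 19.
        19 is a leaf — visit 19.
At 3: go right to 7.
  Visit 7.
  At 7: no left child.
  At 7: go right to 10.
    Visit 10.
    At 10: go left to 17.
      17 is a leaf — visit 17.
    At 10: no right child.
Full pre-order sequence: 3, 18, 24, 38, 34, 22, 37, 15, 19, 7, 10, 17.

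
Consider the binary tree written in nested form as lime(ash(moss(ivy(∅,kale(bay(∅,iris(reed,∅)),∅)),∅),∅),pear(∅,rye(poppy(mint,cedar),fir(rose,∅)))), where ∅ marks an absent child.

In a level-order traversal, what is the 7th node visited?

Level-order visits nodes level by level from the root, left to right within each level.
Level 0: lime
Level 1: ash, pear
Level 2: moss, rye
Level 3: ivy, poppy, fir
Level 4: kale, mint, cedar, rose
Level 5: bay
Level 6: iris
Level 7: reed
Full level-order sequence: lime, ash, pear, moss, rye, ivy, poppy, fir, kale, mint, cedar, rose, bay, iris, reed.

poppy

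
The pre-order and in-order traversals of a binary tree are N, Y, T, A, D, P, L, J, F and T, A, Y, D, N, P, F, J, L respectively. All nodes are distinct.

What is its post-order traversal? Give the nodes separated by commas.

The first element of pre-order is the root; it splits in-order into left and right subtrees.
Root N: left subtree has 4 nodes {T, A, Y, D}, right has 4 {P, F, J, L}.
  Root Y: left subtree has 2 nodes {T, A}, right has 1 {D}.
    Root T: left subtree has 0 nodes { }, right has 1 {A}.
  Root P: left subtree has 0 nodes { }, right has 3 {F, J, L}.
    Root L: left subtree has 2 nodes {F, J}, right has 0 { }.
      Root J: left subtree has 1 node {F}, right has 0 { }.

A, T, D, Y, F, J, L, P, N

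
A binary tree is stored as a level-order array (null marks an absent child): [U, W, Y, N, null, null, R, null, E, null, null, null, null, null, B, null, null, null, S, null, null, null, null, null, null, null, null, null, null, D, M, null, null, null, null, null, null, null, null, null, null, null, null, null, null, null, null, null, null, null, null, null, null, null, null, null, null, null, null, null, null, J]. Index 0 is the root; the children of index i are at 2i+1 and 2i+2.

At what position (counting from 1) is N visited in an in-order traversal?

In-order visits the left subtree, then the node, then the right subtree.
At U: go left to W.
  At W: go left to N.
    At N: no left child.
    Visit N.
    At N: go right to E.
      At E: no left child.
      Visit E.
      At E: go right to S.
        S is a leaf — visit S.
  Visit W.
  At W: no right child.
Visit U.
At U: go right to Y.
  At Y: no left child.
  Visit Y.
  At Y: go right to R.
    At R: no left child.
    Visit R.
    At R: go right to B.
      At B: go left to D.
        D is a leaf — visit D.
      Visit B.
      At B: go right to M.
        At M: go left to J.
          J is a leaf — visit J.
        Visit M.
        At M: no right child.
Full in-order sequence: N, E, S, W, U, Y, R, D, B, J, M.

1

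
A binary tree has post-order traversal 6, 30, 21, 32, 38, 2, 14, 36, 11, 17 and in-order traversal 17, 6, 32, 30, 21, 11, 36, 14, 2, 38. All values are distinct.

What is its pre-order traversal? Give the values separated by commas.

17, 11, 32, 6, 21, 30, 36, 14, 2, 38

The last element of post-order is the root; it splits in-order into left and right subtrees.
Root 17: left subtree has 0 nodes { }, right has 9 {6, 32, 30, 21, 11, 36, 14, 2, 38}.
  Root 11: left subtree has 4 nodes {6, 32, 30, 21}, right has 4 {36, 14, 2, 38}.
    Root 32: left subtree has 1 node {6}, right has 2 {30, 21}.
      Root 21: left subtree has 1 node {30}, right has 0 { }.
    Root 36: left subtree has 0 nodes { }, right has 3 {14, 2, 38}.
      Root 14: left subtree has 0 nodes { }, right has 2 {2, 38}.
        Root 2: left subtree has 0 nodes { }, right has 1 {38}.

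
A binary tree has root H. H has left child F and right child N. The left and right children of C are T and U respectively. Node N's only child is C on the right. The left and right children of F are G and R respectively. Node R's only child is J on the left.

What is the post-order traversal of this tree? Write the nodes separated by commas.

Post-order visits the left subtree, then the right subtree, then the node.
At H: go left to F.
  At F: go left to G.
    G is a leaf — visit G.
  At F: go right to R.
    At R: go left to J.
      J is a leaf — visit J.
    At R: no right child.
    Visit R.
  Visit F.
At H: go right to N.
  At N: no left child.
  At N: go right to C.
    At C: go left to T.
      T is a leaf — visit T.
    At C: go right to U.
      U is a leaf — visit U.
    Visit C.
  Visit N.
Visit H.

G, J, R, F, T, U, C, N, H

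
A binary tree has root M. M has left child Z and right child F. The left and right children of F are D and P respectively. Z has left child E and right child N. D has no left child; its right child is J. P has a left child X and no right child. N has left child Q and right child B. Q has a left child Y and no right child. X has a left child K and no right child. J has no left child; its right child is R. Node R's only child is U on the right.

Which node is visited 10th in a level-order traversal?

Level-order visits nodes level by level from the root, left to right within each level.
Level 0: M
Level 1: Z, F
Level 2: E, N, D, P
Level 3: Q, B, J, X
Level 4: Y, R, K
Level 5: U
Full level-order sequence: M, Z, F, E, N, D, P, Q, B, J, X, Y, R, K, U.

J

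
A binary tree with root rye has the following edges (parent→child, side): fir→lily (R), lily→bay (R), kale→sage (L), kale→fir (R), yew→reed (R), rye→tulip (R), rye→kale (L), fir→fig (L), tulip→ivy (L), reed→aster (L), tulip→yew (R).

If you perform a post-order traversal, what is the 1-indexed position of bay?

3

Post-order visits the left subtree, then the right subtree, then the node.
At rye: go left to kale.
  At kale: go left to sage.
    sage is a leaf — visit sage.
  At kale: go right to fir.
    At fir: go left to fig.
      fig is a leaf — visit fig.
    At fir: go right to lily.
      At lily: no left child.
      At lily: go right to bay.
        bay is a leaf — visit bay.
      Visit lily.
    Visit fir.
  Visit kale.
At rye: go right to tulip.
  At tulip: go left to ivy.
    ivy is a leaf — visit ivy.
  At tulip: go right to yew.
    At yew: no left child.
    At yew: go right to reed.
      At reed: go left to aster.
        aster is a leaf — visit aster.
      At reed: no right child.
      Visit reed.
    Visit yew.
  Visit tulip.
Visit rye.
Full post-order sequence: sage, fig, bay, lily, fir, kale, ivy, aster, reed, yew, tulip, rye.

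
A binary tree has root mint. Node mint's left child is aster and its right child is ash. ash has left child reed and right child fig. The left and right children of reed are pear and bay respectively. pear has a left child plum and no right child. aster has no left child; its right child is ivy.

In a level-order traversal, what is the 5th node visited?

Level-order visits nodes level by level from the root, left to right within each level.
Level 0: mint
Level 1: aster, ash
Level 2: ivy, reed, fig
Level 3: pear, bay
Level 4: plum
Full level-order sequence: mint, aster, ash, ivy, reed, fig, pear, bay, plum.

reed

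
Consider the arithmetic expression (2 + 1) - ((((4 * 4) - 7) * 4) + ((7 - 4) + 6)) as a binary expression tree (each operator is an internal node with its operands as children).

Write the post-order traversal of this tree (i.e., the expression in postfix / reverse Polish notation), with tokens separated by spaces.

Post-order on an expression tree gives postfix notation: for each operator, emit left operand, right operand, then the operator.

2 1 + 4 4 * 7 - 4 * 7 4 - 6 + + -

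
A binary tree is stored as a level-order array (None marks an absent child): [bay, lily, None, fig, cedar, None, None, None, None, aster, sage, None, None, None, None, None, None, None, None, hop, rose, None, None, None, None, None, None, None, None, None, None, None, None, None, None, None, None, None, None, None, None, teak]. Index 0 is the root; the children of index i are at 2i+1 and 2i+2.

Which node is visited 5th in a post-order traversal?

aster

Post-order visits the left subtree, then the right subtree, then the node.
At bay: go left to lily.
  At lily: go left to fig.
    fig is a leaf — visit fig.
  At lily: go right to cedar.
    At cedar: go left to aster.
      At aster: go left to hop.
        hop is a leaf — visit hop.
      At aster: go right to rose.
        At rose: go left to teak.
          teak is a leaf — visit teak.
        At rose: no right child.
        Visit rose.
      Visit aster.
    At cedar: go right to sage.
      sage is a leaf — visit sage.
    Visit cedar.
  Visit lily.
At bay: no right child.
Visit bay.
Full post-order sequence: fig, hop, teak, rose, aster, sage, cedar, lily, bay.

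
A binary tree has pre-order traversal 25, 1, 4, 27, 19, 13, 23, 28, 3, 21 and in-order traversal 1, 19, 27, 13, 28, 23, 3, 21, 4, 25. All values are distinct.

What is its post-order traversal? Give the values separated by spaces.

The first element of pre-order is the root; it splits in-order into left and right subtrees.
Root 25: left subtree has 9 nodes {1, 19, 27, 13, 28, 23, 3, 21, 4}, right has 0 { }.
  Root 1: left subtree has 0 nodes { }, right has 8 {19, 27, 13, 28, 23, 3, 21, 4}.
    Root 4: left subtree has 7 nodes {19, 27, 13, 28, 23, 3, 21}, right has 0 { }.
      Root 27: left subtree has 1 node {19}, right has 5 {13, 28, 23, 3, 21}.
        Root 13: left subtree has 0 nodes { }, right has 4 {28, 23, 3, 21}.
          Root 23: left subtree has 1 node {28}, right has 2 {3, 21}.
            Root 3: left subtree has 0 nodes { }, right has 1 {21}.

19 28 21 3 23 13 27 4 1 25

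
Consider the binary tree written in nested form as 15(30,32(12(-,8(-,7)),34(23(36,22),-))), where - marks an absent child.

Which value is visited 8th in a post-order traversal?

Post-order visits the left subtree, then the right subtree, then the node.
At 15: go left to 30.
  30 is a leaf — visit 30.
At 15: go right to 32.
  At 32: go left to 12.
    At 12: no left child.
    At 12: go right to 8.
      At 8: no left child.
      At 8: go right to 7.
        7 is a leaf — visit 7.
      Visit 8.
    Visit 12.
  At 32: go right to 34.
    At 34: go left to 23.
      At 23: go left to 36.
        36 is a leaf — visit 36.
      At 23: go right to 22.
        22 is a leaf — visit 22.
      Visit 23.
    At 34: no right child.
    Visit 34.
  Visit 32.
Visit 15.
Full post-order sequence: 30, 7, 8, 12, 36, 22, 23, 34, 32, 15.

34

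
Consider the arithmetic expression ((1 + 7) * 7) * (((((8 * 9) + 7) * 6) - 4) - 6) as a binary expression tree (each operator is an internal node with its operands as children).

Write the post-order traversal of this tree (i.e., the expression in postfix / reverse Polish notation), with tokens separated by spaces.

Post-order on an expression tree gives postfix notation: for each operator, emit left operand, right operand, then the operator.

1 7 + 7 * 8 9 * 7 + 6 * 4 - 6 - *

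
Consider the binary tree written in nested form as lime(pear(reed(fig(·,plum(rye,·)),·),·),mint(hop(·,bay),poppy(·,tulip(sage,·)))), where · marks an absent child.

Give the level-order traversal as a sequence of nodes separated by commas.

Level-order visits nodes level by level from the root, left to right within each level.
Level 0: lime
Level 1: pear, mint
Level 2: reed, hop, poppy
Level 3: fig, bay, tulip
Level 4: plum, sage
Level 5: rye

lime, pear, mint, reed, hop, poppy, fig, bay, tulip, plum, sage, rye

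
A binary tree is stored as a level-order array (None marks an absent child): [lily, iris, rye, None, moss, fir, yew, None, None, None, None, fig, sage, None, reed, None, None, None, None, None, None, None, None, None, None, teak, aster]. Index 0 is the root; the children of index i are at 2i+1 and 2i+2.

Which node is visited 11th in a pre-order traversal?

Pre-order visits the node, then its left subtree, then its right subtree.
Visit lily.
At lily: go left to iris.
  Visit iris.
  At iris: no left child.
  At iris: go right to moss.
    moss is a leaf — visit moss.
At lily: go right to rye.
  Visit rye.
  At rye: go left to fir.
    Visit fir.
    At fir: go left to fig.
      fig is a leaf — visit fig.
    At fir: go right to sage.
      Visit sage.
      At sage: go left to teak.
        teak is a leaf — visit teak.
      At sage: go right to aster.
        aster is a leaf — visit aster.
  At rye: go right to yew.
    Visit yew.
    At yew: no left child.
    At yew: go right to reed.
      reed is a leaf — visit reed.
Full pre-order sequence: lily, iris, moss, rye, fir, fig, sage, teak, aster, yew, reed.

reed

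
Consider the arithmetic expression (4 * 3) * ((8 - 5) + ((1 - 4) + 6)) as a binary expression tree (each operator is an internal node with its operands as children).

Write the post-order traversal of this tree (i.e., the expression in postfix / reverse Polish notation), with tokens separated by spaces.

Post-order on an expression tree gives postfix notation: for each operator, emit left operand, right operand, then the operator.

4 3 * 8 5 - 1 4 - 6 + + *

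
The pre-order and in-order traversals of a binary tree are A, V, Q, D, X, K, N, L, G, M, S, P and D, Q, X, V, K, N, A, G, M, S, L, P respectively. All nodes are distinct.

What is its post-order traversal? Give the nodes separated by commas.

D, X, Q, N, K, V, S, M, G, P, L, A

The first element of pre-order is the root; it splits in-order into left and right subtrees.
Root A: left subtree has 6 nodes {D, Q, X, V, K, N}, right has 5 {G, M, S, L, P}.
  Root V: left subtree has 3 nodes {D, Q, X}, right has 2 {K, N}.
    Root Q: left subtree has 1 node {D}, right has 1 {X}.
    Root K: left subtree has 0 nodes { }, right has 1 {N}.
  Root L: left subtree has 3 nodes {G, M, S}, right has 1 {P}.
    Root G: left subtree has 0 nodes { }, right has 2 {M, S}.
      Root M: left subtree has 0 nodes { }, right has 1 {S}.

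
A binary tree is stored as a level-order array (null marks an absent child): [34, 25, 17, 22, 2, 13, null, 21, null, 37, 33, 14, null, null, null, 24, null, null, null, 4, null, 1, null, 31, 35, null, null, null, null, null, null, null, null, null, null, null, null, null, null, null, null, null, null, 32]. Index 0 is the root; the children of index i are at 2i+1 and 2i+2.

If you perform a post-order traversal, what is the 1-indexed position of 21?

Post-order visits the left subtree, then the right subtree, then the node.
At 34: go left to 25.
  At 25: go left to 22.
    At 22: go left to 21.
      At 21: go left to 24.
        24 is a leaf — visit 24.
      At 21: no right child.
      Visit 21.
    At 22: no right child.
    Visit 22.
  At 25: go right to 2.
    At 2: go left to 37.
      At 37: go left to 4.
        4 is a leaf — visit 4.
      At 37: no right child.
      Visit 37.
    At 2: go right to 33.
      At 33: go left to 1.
        At 1: go left to 32.
          32 is a leaf — visit 32.
        At 1: no right child.
        Visit 1.
      At 33: no right child.
      Visit 33.
    Visit 2.
  Visit 25.
At 34: go right to 17.
  At 17: go left to 13.
    At 13: go left to 14.
      At 14: go left to 31.
        31 is a leaf — visit 31.
      At 14: go right to 35.
        35 is a leaf — visit 35.
      Visit 14.
    At 13: no right child.
    Visit 13.
  At 17: no right child.
  Visit 17.
Visit 34.
Full post-order sequence: 24, 21, 22, 4, 37, 32, 1, 33, 2, 25, 31, 35, 14, 13, 17, 34.

2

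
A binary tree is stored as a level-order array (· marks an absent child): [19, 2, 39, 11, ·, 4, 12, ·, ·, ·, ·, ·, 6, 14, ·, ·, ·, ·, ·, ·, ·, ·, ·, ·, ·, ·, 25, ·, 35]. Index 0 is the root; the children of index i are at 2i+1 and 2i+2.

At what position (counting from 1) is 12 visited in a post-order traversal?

8

Post-order visits the left subtree, then the right subtree, then the node.
At 19: go left to 2.
  At 2: go left to 11.
    11 is a leaf — visit 11.
  At 2: no right child.
  Visit 2.
At 19: go right to 39.
  At 39: go left to 4.
    At 4: no left child.
    At 4: go right to 6.
      At 6: no left child.
      At 6: go right to 25.
        25 is a leaf — visit 25.
      Visit 6.
    Visit 4.
  At 39: go right to 12.
    At 12: go left to 14.
      At 14: no left child.
      At 14: go right to 35.
        35 is a leaf — visit 35.
      Visit 14.
    At 12: no right child.
    Visit 12.
  Visit 39.
Visit 19.
Full post-order sequence: 11, 2, 25, 6, 4, 35, 14, 12, 39, 19.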